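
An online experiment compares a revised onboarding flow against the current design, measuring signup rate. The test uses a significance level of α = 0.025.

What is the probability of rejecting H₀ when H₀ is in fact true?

The significance level α is, by definition, the probability of a Type I error — P(reject H₀ | H₀ true).

0.025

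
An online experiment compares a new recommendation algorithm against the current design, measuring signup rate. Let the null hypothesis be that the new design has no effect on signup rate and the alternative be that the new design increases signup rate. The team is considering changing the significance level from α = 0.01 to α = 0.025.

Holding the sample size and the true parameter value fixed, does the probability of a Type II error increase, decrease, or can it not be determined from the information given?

It decreases.

With a larger α the critical value moves toward the center, so more of the Ha sampling distribution lies in the rejection region.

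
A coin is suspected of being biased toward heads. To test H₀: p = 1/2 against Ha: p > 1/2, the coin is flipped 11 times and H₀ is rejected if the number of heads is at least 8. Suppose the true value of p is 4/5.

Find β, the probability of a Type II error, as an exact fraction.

12589/78125

β = P(fail to reject H₀ | Ha true) = P(X ≤ 7 | p = 4/5), X ~ Binomial(11, 4/5).
Adding the binomial probabilities P(X=0)+…+P(X=7) at p = 4/5 gives 12589/78125.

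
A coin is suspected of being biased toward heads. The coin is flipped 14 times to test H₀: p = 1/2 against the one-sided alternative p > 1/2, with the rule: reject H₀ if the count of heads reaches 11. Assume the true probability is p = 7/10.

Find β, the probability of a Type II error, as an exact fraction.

32241628521117/50000000000000

A Type II error is failing to reject when Ha holds: with p = 7/10, β = P(Y ≤ 10).
Equivalently, β = 1 − P(Y ≥ 11) = 32241628521117/50000000000000.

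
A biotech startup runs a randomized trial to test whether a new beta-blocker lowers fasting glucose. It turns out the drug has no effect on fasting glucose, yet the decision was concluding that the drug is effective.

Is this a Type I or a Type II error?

The null hypothesis here is that the drug has no effect on fasting glucose.
'Concluding that the drug is effective' corresponds to rejecting H₀.
H₀ was rejected but H₀ is true — a Type I error (false positive).

Type I error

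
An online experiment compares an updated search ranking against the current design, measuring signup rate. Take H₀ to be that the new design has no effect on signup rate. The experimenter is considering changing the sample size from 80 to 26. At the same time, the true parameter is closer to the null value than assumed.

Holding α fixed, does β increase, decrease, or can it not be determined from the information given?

With less data the test statistic is noisier; under Ha, more outcomes land inside the acceptance region. A smaller true effect puts the Ha sampling distribution closer to H₀, so more of it falls in the non-rejection region. Both changes push β in the same direction.

It increases.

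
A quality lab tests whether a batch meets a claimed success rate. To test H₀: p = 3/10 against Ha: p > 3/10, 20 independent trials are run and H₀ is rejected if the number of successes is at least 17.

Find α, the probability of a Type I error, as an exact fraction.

The Type I error probability is α = P(K ≥ 17) computed under H₀, where K ~ Binomial(20, 3/10).
Summing C(20,j)(3/10)^j(7/10)^{20−j} for j = 17,…,20 gives 54269474678631/100000000000000000000.

54269474678631/100000000000000000000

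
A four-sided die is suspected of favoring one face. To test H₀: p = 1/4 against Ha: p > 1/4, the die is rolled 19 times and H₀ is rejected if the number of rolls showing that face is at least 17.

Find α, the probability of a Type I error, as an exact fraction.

1597/274877906944

The Type I error probability is α = P(Y ≥ 17) computed under H₀, where Y ~ Binomial(19, 1/4).
Summing C(19,j)(1/4)^j(3/4)^{19−j} for j = 17,…,19 gives 1597/274877906944.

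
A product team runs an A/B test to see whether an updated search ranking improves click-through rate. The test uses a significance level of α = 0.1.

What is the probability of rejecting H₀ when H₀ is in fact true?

0.1

The significance level α is, by definition, the probability of a Type I error — P(reject H₀ | H₀ true).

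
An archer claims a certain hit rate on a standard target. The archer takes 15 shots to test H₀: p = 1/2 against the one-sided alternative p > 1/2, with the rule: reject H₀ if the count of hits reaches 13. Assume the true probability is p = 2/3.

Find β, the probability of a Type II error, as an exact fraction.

13210219/14348907

A Type II error is failing to reject when Ha holds: with p = 2/3, β = P(S ≤ 12).
Adding the binomial probabilities P(S=0)+…+P(S=12) at p = 2/3 gives 13210219/14348907.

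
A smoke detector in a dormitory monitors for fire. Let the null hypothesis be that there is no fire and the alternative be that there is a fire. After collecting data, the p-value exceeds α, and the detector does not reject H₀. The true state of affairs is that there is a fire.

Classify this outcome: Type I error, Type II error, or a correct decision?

Type II error

H₀ was not rejected, but H₀ is actually false.
Failing to reject a false null hypothesis is a Type II error (false negative).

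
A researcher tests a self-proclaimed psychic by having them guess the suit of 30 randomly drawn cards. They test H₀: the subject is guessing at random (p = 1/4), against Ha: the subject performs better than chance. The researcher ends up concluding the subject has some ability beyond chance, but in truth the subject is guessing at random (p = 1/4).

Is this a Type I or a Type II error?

'Concluding the subject has some ability beyond chance' corresponds to rejecting H₀.
H₀ was rejected but H₀ is true — a Type I error (false positive).

Type I error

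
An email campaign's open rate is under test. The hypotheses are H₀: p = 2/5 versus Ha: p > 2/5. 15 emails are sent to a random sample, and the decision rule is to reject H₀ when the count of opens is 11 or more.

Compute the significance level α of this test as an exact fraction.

285267968/30517578125

The Type I error probability is α = P(S ≥ 11) computed under H₀, where S ~ Binomial(15, 2/5).
Adding the binomial terms for j = 11 through 15 with p = 2/5 yields 285267968/30517578125.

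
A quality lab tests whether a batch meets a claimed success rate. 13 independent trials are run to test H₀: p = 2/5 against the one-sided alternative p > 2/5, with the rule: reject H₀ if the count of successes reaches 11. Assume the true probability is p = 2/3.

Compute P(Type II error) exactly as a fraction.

50857/59049

Under the alternative p = 2/3, X ~ Binomial(13, 2/3); β is the probability the test does not reject, P(X < 11).
Adding the binomial probabilities P(X=0)+…+P(X=10) at p = 2/3 gives 50857/59049.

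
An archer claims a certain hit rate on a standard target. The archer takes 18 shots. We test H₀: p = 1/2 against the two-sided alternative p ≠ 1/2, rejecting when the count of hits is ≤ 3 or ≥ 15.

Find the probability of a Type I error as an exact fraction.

247/32768

The significance level is the null-hypothesis probability of the rejection region {≤3} ∪ {≥15}.
Each tail has probability (1 + 18 + 153 + 816)/262144; doubling gives α = 1976/262144 = 247/32768.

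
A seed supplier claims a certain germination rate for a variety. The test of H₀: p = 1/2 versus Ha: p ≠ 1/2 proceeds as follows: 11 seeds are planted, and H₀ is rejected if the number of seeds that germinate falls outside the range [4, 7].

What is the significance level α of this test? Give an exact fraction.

Under H₀, X ~ Binomial(11, 1/2); α is the probability of landing in either tail, P(X ≤ 3) + P(X ≥ 8).
Each tail has probability (1 + 11 + 55 + 165)/2048; doubling gives α = 464/2048 = 29/128.

29/128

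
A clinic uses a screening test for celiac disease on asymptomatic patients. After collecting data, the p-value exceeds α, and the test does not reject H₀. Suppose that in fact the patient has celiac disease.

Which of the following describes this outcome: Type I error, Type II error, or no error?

The conventional null hypothesis here is that the patient does not have celiac disease.
H₀ was not rejected, but H₀ is actually false.
Failing to reject a false null hypothesis is a Type II error (false negative).

Type II error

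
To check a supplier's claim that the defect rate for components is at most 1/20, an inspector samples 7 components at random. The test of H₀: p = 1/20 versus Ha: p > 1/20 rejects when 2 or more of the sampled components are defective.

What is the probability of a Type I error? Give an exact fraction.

α = P(reject H₀ | H₀ true) = P(Y ≥ 2 | p = 1/20), Y ~ Binomial(7, 1/20).
Via the complement, α = 1 − Σ_{j=0}^{1} C(7,j)(1/20)^j(19/20)^{7-j} = 28403547/640000000.

28403547/640000000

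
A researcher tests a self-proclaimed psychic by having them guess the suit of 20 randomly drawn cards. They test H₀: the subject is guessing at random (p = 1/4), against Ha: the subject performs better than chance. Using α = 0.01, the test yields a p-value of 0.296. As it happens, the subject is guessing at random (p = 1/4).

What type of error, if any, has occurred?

Neither — the decision is correct.

Since p = 0.296 ≥ α = 0.01, H₀ is not rejected.
H₀ is true (actually the subject is guessing at random (p = 1/4)).
The decision matches the true state — no error.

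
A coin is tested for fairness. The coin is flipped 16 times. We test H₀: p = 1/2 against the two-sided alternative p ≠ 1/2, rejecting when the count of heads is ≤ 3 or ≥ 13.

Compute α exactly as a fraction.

α = P(S ≤ 3 or S ≥ 13 | p = 1/2), S ~ Binomial(16, 1/2).
By symmetry, α = 2·P(S ≤ 3) = 2·(1 + 16 + 120 + 560)/65536 = 1394/65536 = 697/32768.

697/32768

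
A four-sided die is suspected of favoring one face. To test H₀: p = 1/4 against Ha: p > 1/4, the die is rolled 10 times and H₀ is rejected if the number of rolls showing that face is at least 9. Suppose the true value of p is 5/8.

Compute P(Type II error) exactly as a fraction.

1005382449/1073741824

β = P(fail to reject H₀ | Ha true) = P(X ≤ 8 | p = 5/8), X ~ Binomial(10, 5/8).
Summing C(10,j)·(5/8)^j·(3/8)^{10-j} for j = 0..8 gives 1005382449/1073741824.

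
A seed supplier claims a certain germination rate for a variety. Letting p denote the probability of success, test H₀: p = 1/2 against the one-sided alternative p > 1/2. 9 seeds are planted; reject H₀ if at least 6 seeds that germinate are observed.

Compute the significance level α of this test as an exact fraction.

α = P(reject H₀ | H₀ true) = P(X ≥ 6 | p = 1/2), with X ~ Binomial(9, 1/2).
P(X ≥ 6) = [C(9,6) + C(9,7) + C(9,8) + C(9,9)] / 2^9 = (84 + 36 + 9 + 1) / 512 = 130/512 = 65/256.

65/256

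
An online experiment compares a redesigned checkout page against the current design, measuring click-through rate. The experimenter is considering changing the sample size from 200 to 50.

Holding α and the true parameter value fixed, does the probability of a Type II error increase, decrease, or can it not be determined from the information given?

Reducing n widens both sampling distributions, so the test has less ability to distinguish Ha from H₀.

It increases.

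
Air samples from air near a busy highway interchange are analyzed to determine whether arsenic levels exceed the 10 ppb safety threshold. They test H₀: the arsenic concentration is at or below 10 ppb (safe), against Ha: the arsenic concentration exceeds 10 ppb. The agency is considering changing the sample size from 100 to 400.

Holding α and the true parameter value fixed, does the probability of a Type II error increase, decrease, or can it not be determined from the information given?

Increasing n separates the H₀ and Ha sampling distributions, so under Ha fewer outcomes land in the acceptance region.

It decreases.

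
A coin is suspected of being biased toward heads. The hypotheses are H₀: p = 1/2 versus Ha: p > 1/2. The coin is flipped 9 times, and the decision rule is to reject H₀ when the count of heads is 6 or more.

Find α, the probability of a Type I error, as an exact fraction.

α = P(reject H₀ | H₀ true) = P(Y ≥ 6 | p = 1/2), with Y ~ Binomial(9, 1/2).
That's C(9,6) + C(9,7) + C(9,8) + C(9,9) over 2^9, i.e. (84 + 36 + 9 + 1)/512 = 130/512 = 65/256.

65/256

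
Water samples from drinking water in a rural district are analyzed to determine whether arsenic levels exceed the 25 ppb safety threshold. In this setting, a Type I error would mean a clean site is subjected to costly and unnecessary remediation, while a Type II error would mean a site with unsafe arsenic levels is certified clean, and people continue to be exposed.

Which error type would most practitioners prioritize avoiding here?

The Type II consequence (a site with unsafe arsenic levels is certified clean, and people continue to be exposed) is more severe than the Type I consequence (a clean site is subjected to costly and unnecessary remediation).

Type II error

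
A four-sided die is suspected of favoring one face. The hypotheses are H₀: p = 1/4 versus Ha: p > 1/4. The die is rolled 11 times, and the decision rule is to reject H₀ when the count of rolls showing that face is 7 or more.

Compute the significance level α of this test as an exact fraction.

The Type I error probability is α = P(X ≥ 7) computed under H₀, where X ~ Binomial(11, 1/4).
Summing C(11,j)(1/4)^j(3/4)^{11−j} for j = 7,…,11 gives 15857/2097152.

15857/2097152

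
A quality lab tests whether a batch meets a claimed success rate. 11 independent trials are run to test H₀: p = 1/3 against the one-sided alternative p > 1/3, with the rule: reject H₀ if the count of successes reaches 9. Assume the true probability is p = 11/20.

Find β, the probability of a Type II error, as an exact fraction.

Under the alternative p = 11/20, X ~ Binomial(11, 11/20); β is the probability the test does not reject, P(X < 9).
Adding the binomial probabilities P(X=0)+…+P(X=8) at p = 11/20 gives 38288445266097/40960000000000.

38288445266097/40960000000000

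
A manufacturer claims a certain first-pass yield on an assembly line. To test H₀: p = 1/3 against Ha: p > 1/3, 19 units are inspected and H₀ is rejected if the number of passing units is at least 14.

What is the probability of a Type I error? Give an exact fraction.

The Type I error probability is α = P(Y ≥ 14) computed under H₀, where Y ~ Binomial(19, 1/3).
Adding the binomial terms for j = 14 through 19 with p = 1/3 yields 147529/387420489.

147529/387420489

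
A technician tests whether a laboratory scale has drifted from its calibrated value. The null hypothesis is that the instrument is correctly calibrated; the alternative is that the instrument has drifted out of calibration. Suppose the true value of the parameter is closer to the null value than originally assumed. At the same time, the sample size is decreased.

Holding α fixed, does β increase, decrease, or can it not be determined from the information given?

When the true parameter is near the null value, the test has a harder time distinguishing Ha from H₀. With less data the test statistic is noisier; under Ha, more outcomes land inside the acceptance region. Both changes push β in the same direction.

It increases.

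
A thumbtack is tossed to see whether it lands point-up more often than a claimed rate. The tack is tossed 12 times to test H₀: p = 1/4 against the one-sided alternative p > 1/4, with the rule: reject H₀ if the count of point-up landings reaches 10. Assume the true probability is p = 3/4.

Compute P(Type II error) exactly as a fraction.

β = P(fail to reject H₀ | Ha true) = P(S ≤ 9 | p = 3/4), S ~ Binomial(12, 3/4).
Summing C(12,j)·(3/4)^j·(1/4)^{12-j} for j = 0..9 gives 10222777/16777216.

10222777/16777216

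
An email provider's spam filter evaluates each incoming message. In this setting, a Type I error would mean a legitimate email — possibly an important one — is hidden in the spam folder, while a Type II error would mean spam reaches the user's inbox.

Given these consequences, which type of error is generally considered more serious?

Type I error

The Type I consequence (a legitimate email — possibly an important one — is hidden in the spam folder) is more severe than the Type II consequence (spam reaches the user's inbox).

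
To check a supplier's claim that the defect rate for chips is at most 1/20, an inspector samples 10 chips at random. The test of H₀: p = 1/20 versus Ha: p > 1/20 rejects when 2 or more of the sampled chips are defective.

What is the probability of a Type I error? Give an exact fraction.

α = P(reject H₀ | H₀ true) = P(Y ≥ 2 | p = 1/20), Y ~ Binomial(10, 1/20).
Computing the lower-tail complement: 1 − 9357943235591/10240000000000 = 882056764409/10240000000000.

882056764409/10240000000000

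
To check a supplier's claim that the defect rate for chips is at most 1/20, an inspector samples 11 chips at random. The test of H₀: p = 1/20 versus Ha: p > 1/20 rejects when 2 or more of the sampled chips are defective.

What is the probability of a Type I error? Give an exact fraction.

α = P(reject H₀ | H₀ true) = P(K ≥ 2 | p = 1/20), K ~ Binomial(11, 1/20).
Via the complement, α = 1 − Σ_{j=0}^{1} C(11,j)(1/20)^j(19/20)^{11-j} = 2086801226597/20480000000000.

2086801226597/20480000000000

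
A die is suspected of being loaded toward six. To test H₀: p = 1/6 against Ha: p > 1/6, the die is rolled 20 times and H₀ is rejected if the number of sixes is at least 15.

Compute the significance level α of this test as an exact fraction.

1434041/101559956668416

Under H₀, S ~ Binomial(20, 1/6), and α = P(S ≥ 15).
Summing C(20,j)(1/6)^j(5/6)^{20−j} for j = 15,…,20 gives 1434041/101559956668416.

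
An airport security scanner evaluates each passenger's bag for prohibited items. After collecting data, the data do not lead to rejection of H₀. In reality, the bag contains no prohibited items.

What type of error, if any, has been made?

The conventional null hypothesis here is that the bag contains no prohibited items.
The test retained a true H₀ — the decision matches the true state.

No error (correct decision).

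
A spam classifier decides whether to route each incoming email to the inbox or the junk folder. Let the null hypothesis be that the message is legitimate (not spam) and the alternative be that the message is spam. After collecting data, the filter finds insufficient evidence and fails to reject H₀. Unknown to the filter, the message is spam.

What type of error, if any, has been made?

H₀ was not rejected, but H₀ is actually false.
Failing to reject a false null hypothesis is a Type II error (false negative).

Type II error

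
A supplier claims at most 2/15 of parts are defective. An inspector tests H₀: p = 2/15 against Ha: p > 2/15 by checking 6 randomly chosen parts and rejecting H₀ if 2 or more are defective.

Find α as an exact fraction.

The significance level is the probability, assuming p = 2/15, of seeing 2 or more defectives in 6 draws.
Via the complement, α = 1 − Σ_{j=0}^{1} C(6,j)(2/15)^j(13/15)^{6-j} = 84332/455625.

84332/455625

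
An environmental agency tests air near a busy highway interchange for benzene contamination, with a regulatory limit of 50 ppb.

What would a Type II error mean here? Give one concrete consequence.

A Type II error would mean concluding that the benzene concentration is at or below 50 ppb (safe) (or at least failing to establish that the benzene concentration exceeds 50 ppb) when in fact the benzene concentration exceeds 50 ppb. Consequence: a site with unsafe benzene levels is certified clean, and people continue to be exposed.

With the conventional null hypothesis that the benzene concentration is at or below 50 ppb (safe):
A Type II error is failing to reject H₀ when H₀ is false.
Here that means certifying the site as safe when actually the benzene concentration exceeds 50 ppb.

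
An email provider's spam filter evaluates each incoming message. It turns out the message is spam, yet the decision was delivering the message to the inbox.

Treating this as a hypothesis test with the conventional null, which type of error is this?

Type II error

The null hypothesis here is that the message is legitimate (not spam).
'Delivering the message to the inbox' corresponds to failing to reject H₀.
H₀ was not rejected but H₀ is false — a Type II error (false negative).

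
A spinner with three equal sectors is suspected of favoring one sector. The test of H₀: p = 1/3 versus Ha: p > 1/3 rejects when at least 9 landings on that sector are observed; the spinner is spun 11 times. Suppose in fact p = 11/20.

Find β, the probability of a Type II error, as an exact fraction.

β = P(fail to reject H₀ | Ha true) = P(X ≤ 8 | p = 11/20), X ~ Binomial(11, 11/20).
Equivalently, β = 1 − P(X ≥ 9) = 38288445266097/40960000000000.

38288445266097/40960000000000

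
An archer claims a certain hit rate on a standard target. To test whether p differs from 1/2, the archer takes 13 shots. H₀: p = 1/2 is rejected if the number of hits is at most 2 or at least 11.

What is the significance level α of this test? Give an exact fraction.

23/1024

α = P(X ≤ 2 or X ≥ 11 | p = 1/2), X ~ Binomial(13, 1/2).
The two tails are symmetric, so α = 2·(1 + 13 + 78)/2^13 = 184/8192 = 23/1024.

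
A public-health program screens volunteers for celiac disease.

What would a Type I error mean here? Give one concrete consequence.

With the conventional null hypothesis that the patient does not have celiac disease:
A Type I error is rejecting H₀ when H₀ is true.
Here that means flagging the patient as positive and ordering follow-up testing when actually the patient does not have celiac disease.

A Type I error would mean concluding that the patient has celiac disease when in fact the patient does not have celiac disease. Consequence: a healthy patient undergoes unnecessary, possibly invasive follow-up procedures.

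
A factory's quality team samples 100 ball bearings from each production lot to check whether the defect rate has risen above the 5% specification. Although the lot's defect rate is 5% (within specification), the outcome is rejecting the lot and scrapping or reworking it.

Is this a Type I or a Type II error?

The null hypothesis here is that the lot's defect rate is 5% (within specification).
'Rejecting the lot and scrapping or reworking it' corresponds to rejecting H₀.
H₀ was rejected but H₀ is true — a Type I error (false positive).

Type I error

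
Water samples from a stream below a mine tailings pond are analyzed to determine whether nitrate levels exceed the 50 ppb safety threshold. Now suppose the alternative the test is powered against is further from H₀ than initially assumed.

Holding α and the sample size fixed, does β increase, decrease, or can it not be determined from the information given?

It decreases.

The further the true parameter sits from the null value, the more of the Ha sampling distribution falls in the rejection region.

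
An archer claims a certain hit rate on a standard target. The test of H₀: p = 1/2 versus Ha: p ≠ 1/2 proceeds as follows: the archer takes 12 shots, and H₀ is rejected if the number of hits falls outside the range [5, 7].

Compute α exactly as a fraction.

The significance level is the null-hypothesis probability of the rejection region {≤4} ∪ {≥8}.
By symmetry, α = 2·P(X ≤ 4) = 2·(1 + 12 + 66 + 220 + 495)/4096 = 1588/4096 = 397/1024.

397/1024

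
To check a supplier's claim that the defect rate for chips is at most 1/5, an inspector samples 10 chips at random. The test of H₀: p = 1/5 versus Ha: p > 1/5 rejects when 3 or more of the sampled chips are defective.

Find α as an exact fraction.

3146489/9765625

Under H₀, S ~ Binomial(10, 1/5); the Type I error rate is P(S ≥ 3).
α = 1 − P(S ≤ 2) = 1 − 6619136/9765625 = 3146489/9765625.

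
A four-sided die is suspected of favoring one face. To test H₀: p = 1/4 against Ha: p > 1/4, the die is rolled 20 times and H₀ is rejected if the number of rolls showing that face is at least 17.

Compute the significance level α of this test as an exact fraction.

32551/1099511627776

α = P(reject H₀ | H₀ true) = P(S ≥ 17 | p = 1/4), with S ~ Binomial(20, 1/4).
Summing C(20,j)(1/4)^j(3/4)^{20−j} for j = 17,…,20 gives 32551/1099511627776.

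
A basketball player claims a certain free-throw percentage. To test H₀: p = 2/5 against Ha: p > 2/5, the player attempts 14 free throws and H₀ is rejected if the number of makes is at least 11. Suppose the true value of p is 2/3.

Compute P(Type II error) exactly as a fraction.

Under the alternative p = 2/3, S ~ Binomial(14, 2/3); β is the probability the test does not reject, P(S < 11).
Adding the binomial probabilities P(S=0)+…+P(S=10) at p = 2/3 gives 3533689/4782969.

3533689/4782969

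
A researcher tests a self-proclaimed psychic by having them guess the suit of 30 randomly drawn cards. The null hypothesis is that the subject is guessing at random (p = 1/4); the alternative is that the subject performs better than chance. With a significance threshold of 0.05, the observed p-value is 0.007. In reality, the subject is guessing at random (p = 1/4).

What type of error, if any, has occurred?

Since p = 0.007 < α = 0.05, H₀ is rejected.
H₀ is true (actually the subject is guessing at random (p = 1/4)).
Rejecting a true H₀ is a Type I error.

Type I error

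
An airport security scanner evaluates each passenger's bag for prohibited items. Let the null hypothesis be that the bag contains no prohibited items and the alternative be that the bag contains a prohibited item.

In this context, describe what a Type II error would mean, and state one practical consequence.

A Type II error is failing to reject H₀ when H₀ is false.
Here that means letting the bag through when actually the bag contains a prohibited item.

A Type II error would mean concluding that the bag contains no prohibited items (or at least failing to establish that the bag contains a prohibited item) when in fact the bag contains a prohibited item. Consequence: a prohibited item passes through security undetected.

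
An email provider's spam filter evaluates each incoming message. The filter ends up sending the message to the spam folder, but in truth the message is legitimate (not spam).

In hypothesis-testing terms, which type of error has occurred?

The null hypothesis here is that the message is legitimate (not spam).
'Sending the message to the spam folder' corresponds to rejecting H₀.
H₀ was rejected but H₀ is true — a Type I error (false positive).

Type I error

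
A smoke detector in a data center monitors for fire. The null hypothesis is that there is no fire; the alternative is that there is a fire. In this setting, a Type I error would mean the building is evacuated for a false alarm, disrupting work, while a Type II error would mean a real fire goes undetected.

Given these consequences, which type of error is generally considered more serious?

Type II error

The Type II consequence (a real fire goes undetected) is more severe than the Type I consequence (the building is evacuated for a false alarm, disrupting work).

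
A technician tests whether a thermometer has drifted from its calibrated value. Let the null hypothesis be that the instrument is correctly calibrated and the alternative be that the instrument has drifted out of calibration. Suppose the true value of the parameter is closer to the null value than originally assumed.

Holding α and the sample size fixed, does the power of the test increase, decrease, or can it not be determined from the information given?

It decreases.

A smaller true effect puts the Ha sampling distribution closer to H₀, so more of it falls in the non-rejection region.
Since power = 1 − β and β increases, power decreases.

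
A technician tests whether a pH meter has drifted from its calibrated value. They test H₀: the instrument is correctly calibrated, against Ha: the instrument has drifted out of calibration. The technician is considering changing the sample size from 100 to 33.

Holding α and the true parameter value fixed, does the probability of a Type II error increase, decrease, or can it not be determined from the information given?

A smaller sample increases the standard error, so the sampling distributions under H₀ and Ha overlap more.

It increases.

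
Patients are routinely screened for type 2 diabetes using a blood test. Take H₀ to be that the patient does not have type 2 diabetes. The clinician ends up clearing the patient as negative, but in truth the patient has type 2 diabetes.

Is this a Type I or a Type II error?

Type II error

'Clearing the patient as negative' corresponds to failing to reject H₀.
H₀ was not rejected but H₀ is false — a Type II error (false negative).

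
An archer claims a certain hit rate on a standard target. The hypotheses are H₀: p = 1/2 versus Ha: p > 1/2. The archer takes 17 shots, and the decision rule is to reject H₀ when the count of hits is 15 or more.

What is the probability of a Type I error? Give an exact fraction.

77/65536

α = P(reject H₀ | H₀ true) = P(S ≥ 15 | p = 1/2), with S ~ Binomial(17, 1/2).
P(S ≥ 15) = [C(17,15) + C(17,16) + C(17,17)] / 2^17 = (136 + 17 + 1) / 131072 = 154/131072 = 77/65536.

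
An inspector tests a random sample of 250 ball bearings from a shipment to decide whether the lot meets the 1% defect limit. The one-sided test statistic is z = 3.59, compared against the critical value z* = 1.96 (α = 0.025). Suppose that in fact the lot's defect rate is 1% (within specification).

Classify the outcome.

Type I error

The conventional null hypothesis is that the lot's defect rate is 1% (within specification).
Since z = 3.59 > z* = 1.96, H₀ is rejected.
H₀ is true (actually the lot's defect rate is 1% (within specification)).
Rejecting a true H₀ is a Type I error.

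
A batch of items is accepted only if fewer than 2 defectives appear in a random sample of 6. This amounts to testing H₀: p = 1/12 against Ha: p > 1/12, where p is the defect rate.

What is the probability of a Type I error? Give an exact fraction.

Under H₀, X ~ Binomial(6, 1/12); the Type I error rate is P(X ≥ 2).
Computing the lower-tail complement: 1 − 2737867/2985984 = 248117/2985984.

248117/2985984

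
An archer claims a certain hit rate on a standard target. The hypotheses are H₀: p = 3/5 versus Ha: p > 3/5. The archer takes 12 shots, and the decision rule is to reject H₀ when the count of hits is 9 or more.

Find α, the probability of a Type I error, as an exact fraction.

11002797/48828125

The Type I error probability is α = P(X ≥ 9) computed under H₀, where X ~ Binomial(12, 3/5).
Summing C(12,j)(3/5)^j(2/5)^{12−j} for j = 9,…,12 gives 11002797/48828125.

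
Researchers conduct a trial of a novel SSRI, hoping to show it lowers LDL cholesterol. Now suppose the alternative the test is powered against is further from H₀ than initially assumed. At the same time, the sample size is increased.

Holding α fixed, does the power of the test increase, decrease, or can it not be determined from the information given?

A larger true effect moves the Ha sampling distribution further from the H₀ critical value, making rejection more likely when Ha is true. A larger sample reduces the standard error, pulling the sampling distribution under Ha further from the non-rejection region. Both changes push β in the same direction.
Since power = 1 − β and β decreases, power increases.

It increases.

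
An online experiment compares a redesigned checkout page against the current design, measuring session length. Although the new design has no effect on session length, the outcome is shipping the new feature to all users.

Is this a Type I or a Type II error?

The null hypothesis here is that the new design has no effect on session length.
'Shipping the new feature to all users' corresponds to rejecting H₀.
H₀ was rejected but H₀ is true — a Type I error (false positive).

Type I error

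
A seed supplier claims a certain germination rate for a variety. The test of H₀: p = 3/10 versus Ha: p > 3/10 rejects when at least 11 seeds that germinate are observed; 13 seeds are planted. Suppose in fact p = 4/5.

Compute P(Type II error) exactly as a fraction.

608334741/1220703125

A Type II error is failing to reject when Ha holds: with p = 4/5, β = P(X ≤ 10).
Summing C(13,j)·(4/5)^j·(1/5)^{13-j} for j = 0..10 gives 608334741/1220703125.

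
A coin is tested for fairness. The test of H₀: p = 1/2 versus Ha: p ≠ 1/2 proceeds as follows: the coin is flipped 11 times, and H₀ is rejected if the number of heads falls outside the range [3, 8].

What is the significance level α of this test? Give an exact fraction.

α = P(K ≤ 2 or K ≥ 9 | p = 1/2), K ~ Binomial(11, 1/2).
The two tails are symmetric, so α = 2·(1 + 11 + 55)/2^11 = 134/2048 = 67/1024.

67/1024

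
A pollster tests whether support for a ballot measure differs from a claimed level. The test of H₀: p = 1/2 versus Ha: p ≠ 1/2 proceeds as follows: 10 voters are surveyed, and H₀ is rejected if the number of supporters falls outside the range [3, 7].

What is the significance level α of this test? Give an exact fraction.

α = P(X ≤ 2 or X ≥ 8 | p = 1/2), X ~ Binomial(10, 1/2).
By symmetry, α = 2·P(X ≤ 2) = 2·(1 + 10 + 45)/1024 = 112/1024 = 7/64.

7/64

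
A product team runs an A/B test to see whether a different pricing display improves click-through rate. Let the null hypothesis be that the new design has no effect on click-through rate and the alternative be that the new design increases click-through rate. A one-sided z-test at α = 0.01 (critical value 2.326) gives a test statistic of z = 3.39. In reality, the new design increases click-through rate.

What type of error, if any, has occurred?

No error (correct decision).

Since z = 3.39 > z* = 2.326, H₀ is rejected.
H₀ is false (actually the new design increases click-through rate).
The decision matches the true state — no error.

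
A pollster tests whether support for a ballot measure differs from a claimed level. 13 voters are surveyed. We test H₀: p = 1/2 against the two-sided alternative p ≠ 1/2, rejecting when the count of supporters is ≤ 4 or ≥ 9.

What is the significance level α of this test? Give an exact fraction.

1093/4096

The significance level is the null-hypothesis probability of the rejection region {≤4} ∪ {≥9}.
Each tail has probability (1 + 13 + 78 + 286 + 715)/8192; doubling gives α = 2186/8192 = 1093/4096.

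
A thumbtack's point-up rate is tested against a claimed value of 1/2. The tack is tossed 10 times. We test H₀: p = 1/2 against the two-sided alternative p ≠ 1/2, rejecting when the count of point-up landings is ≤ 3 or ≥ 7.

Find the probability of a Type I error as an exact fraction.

11/32

α = P(X ≤ 3 or X ≥ 7 | p = 1/2), X ~ Binomial(10, 1/2).
By symmetry, α = 2·P(X ≤ 3) = 2·(1 + 10 + 45 + 120)/1024 = 352/1024 = 11/32.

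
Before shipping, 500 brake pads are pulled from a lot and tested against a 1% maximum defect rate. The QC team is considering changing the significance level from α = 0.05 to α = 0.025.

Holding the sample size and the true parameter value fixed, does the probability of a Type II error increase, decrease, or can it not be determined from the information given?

It increases.

Lowering α raises the bar for rejection; under Ha, the test now fails to reject on outcomes it previously would have rejected.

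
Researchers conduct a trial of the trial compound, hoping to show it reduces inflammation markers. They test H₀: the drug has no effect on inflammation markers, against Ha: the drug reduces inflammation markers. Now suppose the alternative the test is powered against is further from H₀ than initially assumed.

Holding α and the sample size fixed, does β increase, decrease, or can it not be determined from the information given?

It decreases.

A bigger departure from H₀ is easier for the test to detect, so it fails to reject less often.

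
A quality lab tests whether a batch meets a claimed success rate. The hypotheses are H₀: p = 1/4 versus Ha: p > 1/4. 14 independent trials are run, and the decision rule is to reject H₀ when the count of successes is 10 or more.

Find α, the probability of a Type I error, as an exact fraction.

The Type I error probability is α = P(K ≥ 10) computed under H₀, where K ~ Binomial(14, 1/4).
Summing C(14,j)(1/4)^j(3/4)^{14−j} for j = 10,…,14 gives 91771/268435456.

91771/268435456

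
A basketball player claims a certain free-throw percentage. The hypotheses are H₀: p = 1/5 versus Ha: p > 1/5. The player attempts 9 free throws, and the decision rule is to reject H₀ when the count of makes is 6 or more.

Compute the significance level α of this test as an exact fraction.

The Type I error probability is α = P(X ≥ 6) computed under H₀, where X ~ Binomial(9, 1/5).
Adding the binomial terms for j = 6 through 9 with p = 1/5 yields 5989/1953125.

5989/1953125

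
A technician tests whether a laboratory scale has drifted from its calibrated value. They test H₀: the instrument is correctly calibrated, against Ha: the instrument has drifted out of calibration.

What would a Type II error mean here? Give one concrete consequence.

A Type II error is failing to reject H₀ when H₀ is false.
Here that means leaving the instrument in service when actually the instrument has drifted out of calibration.

A Type II error would mean concluding that the instrument is correctly calibrated (or at least failing to establish that the instrument has drifted out of calibration) when in fact the instrument has drifted out of calibration. Consequence: an out-of-calibration instrument continues producing bad measurements.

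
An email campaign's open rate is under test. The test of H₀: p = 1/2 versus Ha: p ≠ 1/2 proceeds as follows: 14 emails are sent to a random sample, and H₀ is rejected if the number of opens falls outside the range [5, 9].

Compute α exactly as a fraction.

α = P(X ≤ 4 or X ≥ 10 | p = 1/2), X ~ Binomial(14, 1/2).
Each tail has probability (1 + 14 + 91 + 364 + 1001)/16384; doubling gives α = 2942/16384 = 1471/8192.

1471/8192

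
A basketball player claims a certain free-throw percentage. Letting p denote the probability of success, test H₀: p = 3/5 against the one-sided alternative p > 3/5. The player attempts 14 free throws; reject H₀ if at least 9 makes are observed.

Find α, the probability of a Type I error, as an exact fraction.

α = P(reject H₀ | H₀ true) = P(K ≥ 9 | p = 3/5), with K ~ Binomial(14, 3/5).
Summing C(14,j)(3/5)^j(2/5)^{14−j} for j = 9,…,14 gives 2965421097/6103515625.

2965421097/6103515625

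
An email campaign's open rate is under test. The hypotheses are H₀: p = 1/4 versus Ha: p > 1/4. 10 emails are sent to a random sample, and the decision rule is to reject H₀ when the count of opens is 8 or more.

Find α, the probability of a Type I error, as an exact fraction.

109/262144

The Type I error probability is α = P(S ≥ 8) computed under H₀, where S ~ Binomial(10, 1/4).
Summing C(10,j)(1/4)^j(3/4)^{10−j} for j = 8,…,10 gives 109/262144.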